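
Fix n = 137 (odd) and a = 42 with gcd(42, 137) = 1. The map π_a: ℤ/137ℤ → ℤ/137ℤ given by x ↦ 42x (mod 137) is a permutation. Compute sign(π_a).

Orbit of 134 under x↦42x: [134, 11, 51, 87, 92, 28, 80]… (length divides ord_137(42)).
2 cycles of lengths [136, 1].
sign(π) = (−1)^{n − #cycles} = (−1)^{137−2} = (−1)^135 = -1.
Check: (42/137) = -1 by Zolotarev.

-1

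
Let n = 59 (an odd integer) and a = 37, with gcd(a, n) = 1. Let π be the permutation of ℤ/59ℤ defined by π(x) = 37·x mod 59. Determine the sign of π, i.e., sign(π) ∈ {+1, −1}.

Orbit of 55 under x↦37x: [55, 29, 11, 53, 14, 46, 50]… (length divides ord_59(37)).
Cycle lengths of π_37 on ℤ/59ℤ: [58, 1]; 2 cycles in total.
Σ(ℓ_i−1) = 59−2 = 57; sign = (−1)^57 = -1.
Zolotarev: (37|59) = -1, matching the cycle-count sign.

-1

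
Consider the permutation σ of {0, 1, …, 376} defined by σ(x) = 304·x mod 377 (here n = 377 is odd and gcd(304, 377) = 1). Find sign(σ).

+1

Trace 313: π^k(313) = [313, 148, 129, 8, 170, 31, 376] for k=0..6.
The orbit structure of x ↦ 304x mod 377: 17 orbits of sizes [28, 28, 28, 28, 28, 28, 28, 28, 28, 28, 28, 28, 28, 4, 4, 4, 1].
n − c = 377 − 17 = 360; sign = (−1)^360 = +1.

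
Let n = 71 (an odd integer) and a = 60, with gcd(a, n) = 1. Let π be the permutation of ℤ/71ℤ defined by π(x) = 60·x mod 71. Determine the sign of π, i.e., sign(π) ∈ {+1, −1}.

+1

Orbit of 20 under x↦60x: [20, 64, 6, 5, 16, 37, 19]… (length divides ord_71(60)).
π_60 has 3 disjoint cycles with lengths [35, 35, 1] on {0,…,70}.
With 3 cycles on 71 points, sign = (−1)^{71−3} = +1.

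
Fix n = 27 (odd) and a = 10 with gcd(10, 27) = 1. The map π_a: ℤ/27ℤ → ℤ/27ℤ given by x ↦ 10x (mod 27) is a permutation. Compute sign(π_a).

Start at x=10: 10 → 19 → 1 → 10 (one orbit).
15 cycles of lengths [3, 3, 3, 3, 3, 3, 1, 1, 1, 1, 1, 1, 1, 1, 1].
n − c = 27 − 15 = 12; sign = (−1)^12 = +1.
(10|27)_J = +1 (Zolotarev's lemma cross-check).

+1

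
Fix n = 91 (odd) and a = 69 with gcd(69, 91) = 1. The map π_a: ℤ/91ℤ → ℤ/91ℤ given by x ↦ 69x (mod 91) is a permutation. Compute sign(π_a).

Trace 90: π^k(90) = [90, 22, 62, 1, 69, 29] for k=0..5.
Cycle lengths of π_69 on ℤ/91ℤ: [6, 6, 6, 6, 6, 6, 6, 6, 6, 6, 6, 6, 6, 6, 2, 2, 2, 1]; 18 cycles in total.
18 cycles on 91: each ℓ→(−1)^(ℓ−1), product (−1)^73 = -1.
The Jacobi symbol (69|91) = -1 (Zolotarev) agrees.

-1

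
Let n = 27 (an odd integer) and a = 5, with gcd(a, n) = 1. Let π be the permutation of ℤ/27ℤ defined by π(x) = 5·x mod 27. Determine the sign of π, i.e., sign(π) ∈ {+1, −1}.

-1

Start at x=14: 14 → 16 → 26 → 22 → 2 → 10 → 23 → … (one orbit).
π_5 has 4 disjoint cycles with lengths [18, 6, 2, 1] on {0,…,26}.
4 cycles on 27: each ℓ→(−1)^(ℓ−1), product (−1)^23 = -1.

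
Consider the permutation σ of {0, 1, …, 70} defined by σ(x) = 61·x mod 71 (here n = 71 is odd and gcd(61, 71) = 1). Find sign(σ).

-1

Trace 38: π^k(38) = [38, 46, 37, 56, 8, 62, 19] for k=0..6.
The orbit structure of x ↦ 61x mod 71: 2 orbits of sizes [70, 1].
n − c = 71 − 2 = 69; sign = (−1)^69 = -1.
Via Zolotarev, sign(π_{61}) = (61|71) = -1.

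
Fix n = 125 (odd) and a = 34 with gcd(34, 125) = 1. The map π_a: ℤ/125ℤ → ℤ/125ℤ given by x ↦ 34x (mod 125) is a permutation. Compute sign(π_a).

Start at x=114: 114 → 1 → 34 → 31 → 54 → 86 → 49 → … (one orbit).
Cycle lengths of π_34 on ℤ/125ℤ: [50, 50, 10, 10, 2, 2, 1]; 7 cycles in total.
7 cycles on 125: each ℓ→(−1)^(ℓ−1), product (−1)^118 = +1.
Via Zolotarev, sign(π_{34}) = (34|125) = +1.

+1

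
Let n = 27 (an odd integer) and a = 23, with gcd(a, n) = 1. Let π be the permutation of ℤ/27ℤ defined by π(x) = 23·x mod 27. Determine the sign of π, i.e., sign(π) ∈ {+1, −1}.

-1

Start at x=5: 5 → 7 → 26 → 4 → 11 → 10 → 14 → … (one orbit).
The orbit structure of x ↦ 23x mod 27: 4 orbits of sizes [18, 6, 2, 1].
sign(π) = (−1)^{n − #cycles} = (−1)^{27−4} = (−1)^23 = -1.
Check: (23/27) = -1 by Zolotarev.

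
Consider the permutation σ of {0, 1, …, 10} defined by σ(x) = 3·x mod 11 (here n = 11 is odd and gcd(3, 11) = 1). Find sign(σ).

Start at x=9: 9 → 5 → 4 → 1 → 3 → 9 (one orbit).
Cycle type of π: 5×2 + 1; total 3 cycles.
11 − 3 = 8 transpositions; sign(π) = (−1)^8 = +1.
Zolotarev: (3|11) = +1, matching the cycle-count sign.

+1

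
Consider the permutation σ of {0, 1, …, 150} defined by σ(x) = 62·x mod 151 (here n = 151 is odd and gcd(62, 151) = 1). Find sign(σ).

Trace 124: π^k(124) = [124, 138, 100, 9, 105, 17, 148] for k=0..6.
Decompose π into cycles: lengths [75, 75, 1] (3 cycles, including the fixed point 0).
With 3 cycles on 151 points, sign = (−1)^{151−3} = +1.
Check: (62/151) = +1 by Zolotarev.

+1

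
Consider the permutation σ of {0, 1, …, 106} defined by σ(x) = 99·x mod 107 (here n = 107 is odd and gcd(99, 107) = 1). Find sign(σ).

+1

Start at x=13: 13 → 3 → 83 → 85 → 69 → 90 → 29 → … (one orbit).
π_99 has 3 disjoint cycles with lengths [53, 53, 1] on {0,…,106}.
n − c = 107 − 3 = 104; sign = (−1)^104 = +1.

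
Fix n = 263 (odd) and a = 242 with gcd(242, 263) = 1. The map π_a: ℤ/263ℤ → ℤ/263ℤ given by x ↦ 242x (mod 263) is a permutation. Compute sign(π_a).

Trace 62: π^k(62) = [62, 13, 253, 210, 61, 34, 75] for k=0..6.
π_242 has 3 disjoint cycles with lengths [131, 131, 1] on {0,…,262}.
With 3 cycles on 263 points, sign = (−1)^{263−3} = +1.

+1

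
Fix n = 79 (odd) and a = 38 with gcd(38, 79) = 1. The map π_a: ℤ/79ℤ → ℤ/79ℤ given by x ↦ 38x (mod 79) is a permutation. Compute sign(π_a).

+1

Orbit of 67 under x↦38x: [67, 18, 52, 1, 38, 22, 46]… (length divides ord_79(38)).
7 cycles of lengths [13, 13, 13, 13, 13, 13, 1].
7 cycles on 79: each ℓ→(−1)^(ℓ−1), product (−1)^72 = +1.
The Jacobi symbol (38|79) = +1 (Zolotarev) agrees.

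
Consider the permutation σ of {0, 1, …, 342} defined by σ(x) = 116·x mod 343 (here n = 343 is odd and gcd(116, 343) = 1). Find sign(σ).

Trace 99: π^k(99) = [99, 165, 275, 1, 116, 79, 246] for k=0..6.
π_116 has 31 disjoint cycles with lengths [21, 21, 21, 21, 21, 21, 21, 21, 21, 21, 21, 21, 21, 21, 3, 3, 3, 3, 3, 3, 3, 3, 3, 3, 3, 3, 3, 3, 3, 3, 1] on {0,…,342}.
With 31 cycles on 343 points, sign = (−1)^{343−31} = +1.
(116|343)_J = +1 (Zolotarev's lemma cross-check).

+1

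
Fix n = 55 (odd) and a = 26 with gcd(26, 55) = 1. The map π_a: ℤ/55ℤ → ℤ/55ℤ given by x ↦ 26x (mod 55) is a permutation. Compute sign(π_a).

Orbit of 16 under x↦26x: [16, 31, 36, 1, 26]… (length divides ord_55(26)).
15 cycles of lengths [5, 5, 5, 5, 5, 5, 5, 5, 5, 5, 1, 1, 1, 1, 1].
55 − 15 = 40 transpositions; sign(π) = (−1)^40 = +1.
The Jacobi symbol (26|55) = +1 (Zolotarev) agrees.

+1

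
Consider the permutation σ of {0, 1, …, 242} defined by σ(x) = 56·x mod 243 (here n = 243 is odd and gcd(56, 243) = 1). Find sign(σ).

Orbit of 224 under x↦56x: [224, 151, 194, 172, 155, 175, 80]… (length divides ord_243(56)).
Decompose π into cycles: lengths [162, 54, 18, 6, 2, 1] (6 cycles, including the fixed point 0).
With 6 cycles on 243 points, sign = (−1)^{243−6} = -1.

-1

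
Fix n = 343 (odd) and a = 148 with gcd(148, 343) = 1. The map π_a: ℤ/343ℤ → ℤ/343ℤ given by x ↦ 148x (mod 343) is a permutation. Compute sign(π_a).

Trace 99: π^k(99) = [99, 246, 50, 197, 1, 148, 295] for k=0..6.
π_148 has 91 disjoint cycles with lengths [7, 7, 7, 7, 7, 7, 7, 7, 7, 7, 7, 7, 7, 7, 7, 7, 7, 7, 7, 7, 7, 7, 7, 7, 7, 7, 7, 7, 7, 7, 7, 7, 7, 7, 7, 7, 7, 7, 7, 7, 7, 7, 1, 1, 1, 1, 1, 1, 1, 1, 1, 1, 1, 1, 1, 1, 1, 1, 1, 1, 1, 1, 1, 1, 1, 1, 1, 1, 1, 1, 1, 1, 1, 1, 1, 1, 1, 1, 1, 1, 1, 1, 1, 1, 1, 1, 1, 1, 1, 1, 1] on {0,…,342}.
sign(π) = (−1)^{n − #cycles} = (−1)^{343−91} = (−1)^252 = +1.
Check: (148/343) = +1 by Zolotarev.

+1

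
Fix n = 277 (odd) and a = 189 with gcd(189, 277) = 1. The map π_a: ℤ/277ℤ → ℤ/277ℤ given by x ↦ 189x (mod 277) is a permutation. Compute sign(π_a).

Trace 254: π^k(254) = [254, 85, 276, 88, 12, 52, 133] for k=0..6.
The orbit structure of x ↦ 189x mod 277: 3 orbits of sizes [138, 138, 1].
3 cycles on 277: each ℓ→(−1)^(ℓ−1), product (−1)^274 = +1.
Via Zolotarev, sign(π_{189}) = (189|277) = +1.

+1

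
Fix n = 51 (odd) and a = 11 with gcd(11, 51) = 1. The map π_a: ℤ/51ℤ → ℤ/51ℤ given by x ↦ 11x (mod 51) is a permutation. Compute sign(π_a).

Start at x=44: 44 → 25 → 20 → 16 → 23 → 49 → 29 → … (one orbit).
Cycle lengths of π_11 on ℤ/51ℤ: [16, 16, 16, 2, 1]; 5 cycles in total.
With 5 cycles on 51 points, sign = (−1)^{51−5} = +1.

+1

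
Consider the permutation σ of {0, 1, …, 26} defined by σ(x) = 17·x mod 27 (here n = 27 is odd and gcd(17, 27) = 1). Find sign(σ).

Orbit of 26 under x↦17x: [26, 10, 8, 1, 17, 19]… (length divides ord_27(17)).
Decompose π into cycles: lengths [6, 6, 6, 2, 2, 2, 2, 1] (8 cycles, including the fixed point 0).
Σ(ℓ_i−1) = 27−8 = 19; sign = (−1)^19 = -1.

-1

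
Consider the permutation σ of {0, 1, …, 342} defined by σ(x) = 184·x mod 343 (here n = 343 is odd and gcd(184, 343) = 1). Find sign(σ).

+1

Trace 239: π^k(239) = [239, 72, 214, 274, 338, 109, 162] for k=0..6.
The orbit structure of x ↦ 184x mod 343: 7 orbits of sizes [147, 147, 21, 21, 3, 3, 1].
n − c = 343 − 7 = 336; sign = (−1)^336 = +1.
Check: (184/343) = +1 by Zolotarev.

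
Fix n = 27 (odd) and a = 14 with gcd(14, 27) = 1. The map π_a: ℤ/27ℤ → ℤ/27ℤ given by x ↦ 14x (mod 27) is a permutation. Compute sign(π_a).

Start at x=4: 4 → 2 → 1 → 14 → 7 → 17 → 22 → … (one orbit).
Cycle lengths of π_14 on ℤ/27ℤ: [18, 6, 2, 1]; 4 cycles in total.
Σ(ℓ_i−1) = 27−4 = 23; sign = (−1)^23 = -1.

-1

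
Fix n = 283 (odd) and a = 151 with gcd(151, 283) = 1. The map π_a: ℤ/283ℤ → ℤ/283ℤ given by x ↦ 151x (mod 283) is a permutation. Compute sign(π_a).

+1

Start at x=61: 61 → 155 → 199 → 51 → 60 → 4 → 38 → … (one orbit).
The orbit structure of x ↦ 151x mod 283: 7 orbits of sizes [47, 47, 47, 47, 47, 47, 1].
n − c = 283 − 7 = 276; sign = (−1)^276 = +1.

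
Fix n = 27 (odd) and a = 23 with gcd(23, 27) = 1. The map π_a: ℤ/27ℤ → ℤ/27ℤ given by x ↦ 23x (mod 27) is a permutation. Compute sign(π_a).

-1

Orbit of 17 under x↦23x: [17, 13, 2, 19, 5, 7, 26]… (length divides ord_27(23)).
4 cycles of lengths [18, 6, 2, 1].
sign(π) = (−1)^{n − #cycles} = (−1)^{27−4} = (−1)^23 = -1.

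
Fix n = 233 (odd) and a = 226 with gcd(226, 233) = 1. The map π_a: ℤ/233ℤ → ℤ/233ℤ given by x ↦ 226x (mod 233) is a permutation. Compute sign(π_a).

+1

Trace 229: π^k(229) = [229, 28, 37, 207, 182, 124, 64] for k=0..6.
3 cycles of lengths [116, 116, 1].
sign(π) = (−1)^{n − #cycles} = (−1)^{233−3} = (−1)^230 = +1.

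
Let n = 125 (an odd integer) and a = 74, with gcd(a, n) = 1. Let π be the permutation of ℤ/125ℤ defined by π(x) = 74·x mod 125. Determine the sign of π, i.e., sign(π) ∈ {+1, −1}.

Trace 1: π^k(1) = [1, 74, 101, 99, 76, 124, 51] for k=0..6.
Decompose π into cycles: lengths [10, 10, 10, 10, 10, 10, 10, 10, 10, 10, 2, 2, 2, 2, 2, 2, 2, 2, 2, 2, 2, 2, 1] (23 cycles, including the fixed point 0).
Σ(ℓ_i−1) = 125−23 = 102; sign = (−1)^102 = +1.

+1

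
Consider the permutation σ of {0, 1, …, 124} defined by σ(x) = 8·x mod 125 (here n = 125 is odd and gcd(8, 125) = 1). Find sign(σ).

-1

Orbit of 117 under x↦8x: [117, 61, 113, 29, 107, 106, 98]… (length divides ord_125(8)).
4 cycles of lengths [100, 20, 4, 1].
4 cycles on 125: each ℓ→(−1)^(ℓ−1), product (−1)^121 = -1.
(8|125)_J = -1 (Zolotarev's lemma cross-check).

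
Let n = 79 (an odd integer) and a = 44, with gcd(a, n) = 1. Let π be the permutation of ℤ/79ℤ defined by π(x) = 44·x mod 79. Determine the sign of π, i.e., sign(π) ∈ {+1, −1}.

Start at x=16: 16 → 72 → 8 → 36 → 4 → 18 → 2 → … (one orbit).
The orbit structure of x ↦ 44x mod 79: 3 orbits of sizes [39, 39, 1].
With 3 cycles on 79 points, sign = (−1)^{79−3} = +1.

+1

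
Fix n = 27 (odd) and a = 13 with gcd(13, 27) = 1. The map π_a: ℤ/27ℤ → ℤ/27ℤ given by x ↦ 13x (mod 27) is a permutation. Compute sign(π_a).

Trace 13: π^k(13) = [13, 7, 10, 22, 16, 19, 4] for k=0..6.
π_13 has 7 disjoint cycles with lengths [9, 9, 3, 3, 1, 1, 1] on {0,…,26}.
n − c = 27 − 7 = 20; sign = (−1)^20 = +1.
(13|27)_J = +1 (Zolotarev's lemma cross-check).

+1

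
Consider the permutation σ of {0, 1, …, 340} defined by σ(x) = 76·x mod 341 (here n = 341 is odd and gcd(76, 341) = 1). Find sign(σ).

Trace 87: π^k(87) = [87, 133, 219, 276, 175, 1, 76] for k=0..6.
Cycle lengths of π_76 on ℤ/341ℤ: [30, 30, 30, 30, 30, 30, 30, 30, 30, 30, 15, 15, 2, 2, 2, 2, 2, 1]; 18 cycles in total.
Σ(ℓ_i−1) = 341−18 = 323; sign = (−1)^323 = -1.
(76|341)_J = -1 (Zolotarev's lemma cross-check).

-1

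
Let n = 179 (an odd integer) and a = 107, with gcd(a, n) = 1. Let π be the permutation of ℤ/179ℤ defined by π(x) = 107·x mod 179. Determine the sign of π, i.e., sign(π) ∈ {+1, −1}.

+1

Start at x=75: 75 → 149 → 12 → 31 → 95 → 141 → 51 → … (one orbit).
Cycle lengths of π_107 on ℤ/179ℤ: [89, 89, 1]; 3 cycles in total.
sign(π) = (−1)^{n − #cycles} = (−1)^{179−3} = (−1)^176 = +1.
Zolotarev: (107|179) = +1, matching the cycle-count sign.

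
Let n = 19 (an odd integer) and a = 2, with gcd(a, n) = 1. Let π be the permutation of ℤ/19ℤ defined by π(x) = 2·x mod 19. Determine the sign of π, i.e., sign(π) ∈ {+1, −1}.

-1

Orbit of 2 under x↦2x: [2, 4, 8, 16, 13, 7, 14]… (length divides ord_19(2)).
Decompose π into cycles: lengths [18, 1] (2 cycles, including the fixed point 0).
Σ(ℓ_i−1) = 19−2 = 17; sign = (−1)^17 = -1.
(2|19)_J = -1 (Zolotarev's lemma cross-check).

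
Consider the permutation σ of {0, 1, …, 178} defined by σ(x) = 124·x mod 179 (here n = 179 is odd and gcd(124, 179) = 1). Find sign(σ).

Trace 57: π^k(57) = [57, 87, 48, 45, 31, 85, 158] for k=0..6.
Decompose π into cycles: lengths [89, 89, 1] (3 cycles, including the fixed point 0).
sign(π) = (−1)^{n − #cycles} = (−1)^{179−3} = (−1)^176 = +1.

+1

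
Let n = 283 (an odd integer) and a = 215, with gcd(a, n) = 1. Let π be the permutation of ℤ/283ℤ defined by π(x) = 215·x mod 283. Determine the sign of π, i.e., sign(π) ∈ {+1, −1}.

+1

Start at x=113: 113 → 240 → 94 → 117 → 251 → 195 → 41 → … (one orbit).
Decompose π into cycles: lengths [141, 141, 1] (3 cycles, including the fixed point 0).
3 cycles on 283: each ℓ→(−1)^(ℓ−1), product (−1)^280 = +1.
(215|283)_J = +1 (Zolotarev's lemma cross-check).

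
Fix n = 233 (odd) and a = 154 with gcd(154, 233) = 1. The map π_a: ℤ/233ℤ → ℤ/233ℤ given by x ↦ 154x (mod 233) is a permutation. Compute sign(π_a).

Orbit of 201 under x↦154x: [201, 198, 202, 119, 152, 108, 89]… (length divides ord_233(154)).
The orbit structure of x ↦ 154x mod 233: 2 orbits of sizes [232, 1].
233 − 2 = 231 transpositions; sign(π) = (−1)^231 = -1.
(154|233)_J = -1 (Zolotarev's lemma cross-check).

-1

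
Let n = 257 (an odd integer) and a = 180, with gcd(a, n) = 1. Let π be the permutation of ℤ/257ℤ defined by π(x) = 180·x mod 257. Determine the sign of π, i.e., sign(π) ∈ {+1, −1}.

-1

Trace 150: π^k(150) = [150, 15, 130, 13, 27, 234, 229] for k=0..6.
2 cycles of lengths [256, 1].
sign(π) = (−1)^{n − #cycles} = (−1)^{257−2} = (−1)^255 = -1.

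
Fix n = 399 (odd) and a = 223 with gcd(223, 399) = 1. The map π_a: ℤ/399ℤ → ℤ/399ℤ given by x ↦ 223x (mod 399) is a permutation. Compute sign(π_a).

+1

Start at x=97: 97 → 85 → 202 → 358 → 34 → 1 → 223 → … (one orbit).
Cycle lengths of π_223 on ℤ/399ℤ: [18, 18, 18, 18, 18, 18, 18, 18, 18, 18, 18, 18, 18, 18, 18, 18, 18, 18, 18, 18, 18, 2, 2, 2, 2, 2, 2, 2, 2, 2, 1, 1, 1]; 33 cycles in total.
n − c = 399 − 33 = 366; sign = (−1)^366 = +1.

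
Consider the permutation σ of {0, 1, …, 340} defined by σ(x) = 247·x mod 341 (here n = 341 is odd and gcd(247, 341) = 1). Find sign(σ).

Trace 125: π^k(125) = [125, 185, 1, 247, 311, 92, 218] for k=0..6.
Cycle lengths of π_247 on ℤ/341ℤ: [10, 10, 10, 10, 10, 10, 10, 10, 10, 10, 10, 10, 10, 10, 10, 10, 10, 10, 10, 10, 10, 10, 10, 10, 10, 10, 10, 10, 10, 10, 5, 5, 2, 2, 2, 2, 2, 2, 2, 2, 2, 2, 2, 2, 2, 2, 2, 1]; 48 cycles in total.
48 cycles on 341: each ℓ→(−1)^(ℓ−1), product (−1)^293 = -1.

-1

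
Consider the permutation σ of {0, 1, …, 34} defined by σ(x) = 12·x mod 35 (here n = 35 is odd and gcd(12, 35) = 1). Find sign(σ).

+1

Orbit of 1 under x↦12x: [1, 12, 4, 13, 16, 17, 29]… (length divides ord_35(12)).
5 cycles of lengths [12, 12, 6, 4, 1].
35 − 5 = 30 transpositions; sign(π) = (−1)^30 = +1.
(12|35)_J = +1 (Zolotarev's lemma cross-check).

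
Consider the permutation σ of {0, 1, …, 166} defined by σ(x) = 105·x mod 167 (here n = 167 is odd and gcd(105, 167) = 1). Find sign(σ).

-1

Start at x=146: 146 → 133 → 104 → 65 → 145 → 28 → 101 → … (one orbit).
π_105 has 2 disjoint cycles with lengths [166, 1] on {0,…,166}.
167 − 2 = 165 transpositions; sign(π) = (−1)^165 = -1.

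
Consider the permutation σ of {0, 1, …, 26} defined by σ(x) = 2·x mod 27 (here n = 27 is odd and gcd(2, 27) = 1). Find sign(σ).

Start at x=20: 20 → 13 → 26 → 25 → 23 → 19 → 11 → … (one orbit).
Cycle type of π: 18 + 6 + 2 + 1; total 4 cycles.
27 − 4 = 23 transpositions; sign(π) = (−1)^23 = -1.

-1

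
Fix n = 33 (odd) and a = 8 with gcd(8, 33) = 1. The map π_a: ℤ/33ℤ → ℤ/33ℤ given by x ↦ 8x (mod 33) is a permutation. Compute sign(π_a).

+1

Orbit of 2 under x↦8x: [2, 16, 29, 1, 8, 31, 17]… (length divides ord_33(8)).
5 cycles of lengths [10, 10, 10, 2, 1].
sign(π) = (−1)^{n − #cycles} = (−1)^{33−5} = (−1)^28 = +1.
The Jacobi symbol (8|33) = +1 (Zolotarev) agrees.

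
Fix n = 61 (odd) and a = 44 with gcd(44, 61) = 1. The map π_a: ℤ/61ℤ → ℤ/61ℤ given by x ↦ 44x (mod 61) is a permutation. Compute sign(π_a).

Start at x=30: 30 → 39 → 8 → 47 → 55 → 41 → 35 → … (one orbit).
π_44 has 2 disjoint cycles with lengths [60, 1] on {0,…,60}.
2 cycles on 61: each ℓ→(−1)^(ℓ−1), product (−1)^59 = -1.

-1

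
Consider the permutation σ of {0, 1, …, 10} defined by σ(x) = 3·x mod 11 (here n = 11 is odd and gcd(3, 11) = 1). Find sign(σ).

Start at x=4: 4 → 1 → 3 → 9 → 5 → 4 (one orbit).
Decompose π into cycles: lengths [5, 5, 1] (3 cycles, including the fixed point 0).
sign(π) = (−1)^{n − #cycles} = (−1)^{11−3} = (−1)^8 = +1.
Check: (3/11) = +1 by Zolotarev.

+1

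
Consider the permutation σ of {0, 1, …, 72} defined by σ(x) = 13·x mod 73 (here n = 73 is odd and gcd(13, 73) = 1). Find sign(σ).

Start at x=40: 40 → 9 → 44 → 61 → 63 → 16 → 62 → … (one orbit).
The orbit structure of x ↦ 13x mod 73: 2 orbits of sizes [72, 1].
Σ(ℓ_i−1) = 73−2 = 71; sign = (−1)^71 = -1.

-1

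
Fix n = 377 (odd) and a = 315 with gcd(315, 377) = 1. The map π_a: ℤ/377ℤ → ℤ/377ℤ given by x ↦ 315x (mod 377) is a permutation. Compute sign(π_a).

Trace 170: π^k(170) = [170, 16, 139, 53, 107, 152, 1] for k=0..6.
π_315 has 25 disjoint cycles with lengths [21, 21, 21, 21, 21, 21, 21, 21, 21, 21, 21, 21, 21, 21, 21, 21, 7, 7, 7, 7, 3, 3, 3, 3, 1] on {0,…,376}.
Σ(ℓ_i−1) = 377−25 = 352; sign = (−1)^352 = +1.
Via Zolotarev, sign(π_{315}) = (315|377) = +1.

+1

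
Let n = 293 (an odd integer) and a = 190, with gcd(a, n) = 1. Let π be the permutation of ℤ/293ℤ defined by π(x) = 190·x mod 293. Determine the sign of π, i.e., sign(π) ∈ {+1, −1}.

-1

Start at x=99: 99 → 58 → 179 → 22 → 78 → 170 → 70 → … (one orbit).
π_190 has 2 disjoint cycles with lengths [292, 1] on {0,…,292}.
With 2 cycles on 293 points, sign = (−1)^{293−2} = -1.
(190|293)_J = -1 (Zolotarev's lemma cross-check).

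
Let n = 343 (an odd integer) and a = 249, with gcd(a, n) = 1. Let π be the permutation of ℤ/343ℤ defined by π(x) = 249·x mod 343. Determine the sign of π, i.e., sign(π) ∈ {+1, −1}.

+1

Start at x=134: 134 → 95 → 331 → 99 → 298 → 114 → 260 → … (one orbit).
Decompose π into cycles: lengths [147, 147, 21, 21, 3, 3, 1] (7 cycles, including the fixed point 0).
sign(π) = (−1)^{n − #cycles} = (−1)^{343−7} = (−1)^336 = +1.
Via Zolotarev, sign(π_{249}) = (249|343) = +1.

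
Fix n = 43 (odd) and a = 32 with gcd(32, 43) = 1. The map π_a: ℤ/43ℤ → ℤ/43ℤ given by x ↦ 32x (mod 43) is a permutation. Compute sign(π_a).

-1

Trace 1: π^k(1) = [1, 32, 35, 2, 21, 27, 4] for k=0..6.
Decompose π into cycles: lengths [14, 14, 14, 1] (4 cycles, including the fixed point 0).
sign(π) = (−1)^{n − #cycles} = (−1)^{43−4} = (−1)^39 = -1.
Zolotarev: (32|43) = -1, matching the cycle-count sign.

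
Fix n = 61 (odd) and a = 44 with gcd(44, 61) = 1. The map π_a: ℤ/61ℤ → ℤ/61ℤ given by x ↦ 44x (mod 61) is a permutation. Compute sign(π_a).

-1

Trace 54: π^k(54) = [54, 58, 51, 48, 38, 25, 2] for k=0..6.
The orbit structure of x ↦ 44x mod 61: 2 orbits of sizes [60, 1].
2 cycles on 61: each ℓ→(−1)^(ℓ−1), product (−1)^59 = -1.
Via Zolotarev, sign(π_{44}) = (44|61) = -1.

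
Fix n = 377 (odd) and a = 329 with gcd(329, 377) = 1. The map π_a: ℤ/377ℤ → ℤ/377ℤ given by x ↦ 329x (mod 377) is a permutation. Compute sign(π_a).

-1

Start at x=53: 53 → 95 → 341 → 220 → 373 → 192 → 209 → … (one orbit).
8 cycles of lengths [84, 84, 84, 84, 28, 6, 6, 1].
8 cycles on 377: each ℓ→(−1)^(ℓ−1), product (−1)^369 = -1.
The Jacobi symbol (329|377) = -1 (Zolotarev) agrees.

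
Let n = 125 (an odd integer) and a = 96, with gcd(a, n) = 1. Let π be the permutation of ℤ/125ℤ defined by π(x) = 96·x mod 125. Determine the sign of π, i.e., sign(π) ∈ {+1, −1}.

+1

Orbit of 6 under x↦96x: [6, 76, 46, 41, 61, 106, 51]… (length divides ord_125(96)).
The orbit structure of x ↦ 96x mod 125: 13 orbits of sizes [25, 25, 25, 25, 5, 5, 5, 5, 1, 1, 1, 1, 1].
13 cycles on 125: each ℓ→(−1)^(ℓ−1), product (−1)^112 = +1.
Zolotarev: (96|125) = +1, matching the cycle-count sign.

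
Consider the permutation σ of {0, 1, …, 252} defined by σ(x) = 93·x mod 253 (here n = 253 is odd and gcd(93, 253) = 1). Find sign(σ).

Trace 93: π^k(93) = [93, 47, 70, 185, 1] for k=0..4.
Cycle lengths of π_93 on ℤ/253ℤ: [5, 5, 5, 5, 5, 5, 5, 5, 5, 5, 5, 5, 5, 5, 5, 5, 5, 5, 5, 5, 5, 5, 5, 5, 5, 5, 5, 5, 5, 5, 5, 5, 5, 5, 5, 5, 5, 5, 5, 5, 5, 5, 5, 5, 5, 5, 1, 1, 1, 1, 1, 1, 1, 1, 1, 1, 1, 1, 1, 1, 1, 1, 1, 1, 1, 1, 1, 1, 1]; 69 cycles in total.
Σ(ℓ_i−1) = 253−69 = 184; sign = (−1)^184 = +1.
Via Zolotarev, sign(π_{93}) = (93|253) = +1.

+1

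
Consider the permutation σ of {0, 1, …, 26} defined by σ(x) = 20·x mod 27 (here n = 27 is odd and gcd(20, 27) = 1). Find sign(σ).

-1

Trace 25: π^k(25) = [25, 14, 10, 11, 4, 26, 7] for k=0..6.
Cycle type of π: 18 + 6 + 2 + 1; total 4 cycles.
With 4 cycles on 27 points, sign = (−1)^{27−4} = -1.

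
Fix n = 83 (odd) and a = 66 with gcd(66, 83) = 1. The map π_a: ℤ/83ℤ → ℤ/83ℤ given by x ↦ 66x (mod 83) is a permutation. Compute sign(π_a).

Start at x=47: 47 → 31 → 54 → 78 → 2 → 49 → 80 → … (one orbit).
Decompose π into cycles: lengths [82, 1] (2 cycles, including the fixed point 0).
83 − 2 = 81 transpositions; sign(π) = (−1)^81 = -1.
Zolotarev: (66|83) = -1, matching the cycle-count sign.

-1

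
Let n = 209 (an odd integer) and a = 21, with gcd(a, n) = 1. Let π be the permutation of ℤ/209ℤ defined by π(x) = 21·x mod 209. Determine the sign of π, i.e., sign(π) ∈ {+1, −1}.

Trace 65: π^k(65) = [65, 111, 32, 45, 109, 199, 208] for k=0..6.
Cycle lengths of π_21 on ℤ/209ℤ: [18, 18, 18, 18, 18, 18, 18, 18, 18, 18, 18, 2, 2, 2, 2, 2, 1]; 17 cycles in total.
209 − 17 = 192 transpositions; sign(π) = (−1)^192 = +1.
Zolotarev: (21|209) = +1, matching the cycle-count sign.

+1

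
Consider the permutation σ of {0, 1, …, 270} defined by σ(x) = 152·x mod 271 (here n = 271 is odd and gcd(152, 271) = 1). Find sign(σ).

-1

Start at x=261: 261 → 106 → 123 → 268 → 86 → 64 → 243 → … (one orbit).
The orbit structure of x ↦ 152x mod 271: 4 orbits of sizes [90, 90, 90, 1].
sign(π) = (−1)^{n − #cycles} = (−1)^{271−4} = (−1)^267 = -1.
The Jacobi symbol (152|271) = -1 (Zolotarev) agrees.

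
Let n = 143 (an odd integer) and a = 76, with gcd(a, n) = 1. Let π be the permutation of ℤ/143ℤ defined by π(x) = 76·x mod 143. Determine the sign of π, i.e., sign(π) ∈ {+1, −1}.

Trace 98: π^k(98) = [98, 12, 54, 100, 21, 23, 32] for k=0..6.
The orbit structure of x ↦ 76x mod 143: 17 orbits of sizes [12, 12, 12, 12, 12, 12, 12, 12, 12, 12, 12, 2, 2, 2, 2, 2, 1].
17 cycles on 143: each ℓ→(−1)^(ℓ−1), product (−1)^126 = +1.
Via Zolotarev, sign(π_{76}) = (76|143) = +1.

+1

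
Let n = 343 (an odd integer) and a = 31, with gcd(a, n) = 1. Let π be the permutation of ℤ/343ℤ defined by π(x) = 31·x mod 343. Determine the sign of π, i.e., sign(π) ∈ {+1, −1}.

-1

Trace 195: π^k(195) = [195, 214, 117, 197, 276, 324, 97] for k=0..6.
Cycle lengths of π_31 on ℤ/343ℤ: [42, 42, 42, 42, 42, 42, 42, 6, 6, 6, 6, 6, 6, 6, 6, 1]; 16 cycles in total.
16 cycles on 343: each ℓ→(−1)^(ℓ−1), product (−1)^327 = -1.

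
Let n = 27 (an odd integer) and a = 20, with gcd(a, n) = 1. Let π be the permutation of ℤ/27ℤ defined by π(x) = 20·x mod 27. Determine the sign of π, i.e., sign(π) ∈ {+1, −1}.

-1

Trace 13: π^k(13) = [13, 17, 16, 23, 1, 20, 22] for k=0..6.
The orbit structure of x ↦ 20x mod 27: 4 orbits of sizes [18, 6, 2, 1].
27 − 4 = 23 transpositions; sign(π) = (−1)^23 = -1.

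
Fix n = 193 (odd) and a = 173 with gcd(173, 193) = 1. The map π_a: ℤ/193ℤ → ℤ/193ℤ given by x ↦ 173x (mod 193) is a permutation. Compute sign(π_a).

Trace 179: π^k(179) = [179, 87, 190, 60, 151, 68, 184] for k=0..6.
4 cycles of lengths [64, 64, 64, 1].
Σ(ℓ_i−1) = 193−4 = 189; sign = (−1)^189 = -1.

-1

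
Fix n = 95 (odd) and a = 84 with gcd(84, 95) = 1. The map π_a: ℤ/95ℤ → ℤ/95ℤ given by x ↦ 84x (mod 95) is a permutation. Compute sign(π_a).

-1

Start at x=69: 69 → 1 → 84 → 26 → 94 → 11 → 69 (one orbit).
Cycle type of π: 6×15 + 2×2 + 1; total 18 cycles.
95 − 18 = 77 transpositions; sign(π) = (−1)^77 = -1.
(84|95)_J = -1 (Zolotarev's lemma cross-check).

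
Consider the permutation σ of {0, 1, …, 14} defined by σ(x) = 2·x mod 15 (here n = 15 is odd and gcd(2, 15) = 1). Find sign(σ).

Orbit of 1 under x↦2x: [1, 2, 4, 8]… (length divides ord_15(2)).
5 cycles of lengths [4, 4, 4, 2, 1].
sign(π) = (−1)^{n − #cycles} = (−1)^{15−5} = (−1)^10 = +1.

+1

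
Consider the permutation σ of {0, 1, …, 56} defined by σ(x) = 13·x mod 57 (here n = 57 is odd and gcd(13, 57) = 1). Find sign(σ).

-1

Orbit of 10 under x↦13x: [10, 16, 37, 25, 40, 7, 34]… (length divides ord_57(13)).
The orbit structure of x ↦ 13x mod 57: 6 orbits of sizes [18, 18, 18, 1, 1, 1].
57 − 6 = 51 transpositions; sign(π) = (−1)^51 = -1.
Via Zolotarev, sign(π_{13}) = (13|57) = -1.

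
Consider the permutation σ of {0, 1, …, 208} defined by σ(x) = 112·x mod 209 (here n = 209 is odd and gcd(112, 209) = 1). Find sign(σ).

Orbit of 180 under x↦112x: [180, 96, 93, 175, 163, 73, 25]… (length divides ord_209(112)).
Decompose π into cycles: lengths [90, 90, 10, 9, 9, 1] (6 cycles, including the fixed point 0).
n − c = 209 − 6 = 203; sign = (−1)^203 = -1.
The Jacobi symbol (112|209) = -1 (Zolotarev) agrees.

-1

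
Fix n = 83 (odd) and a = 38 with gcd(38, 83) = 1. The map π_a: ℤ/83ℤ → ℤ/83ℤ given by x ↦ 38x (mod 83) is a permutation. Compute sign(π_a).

+1

Orbit of 64 under x↦38x: [64, 25, 37, 78, 59, 1, 38]… (length divides ord_83(38)).
3 cycles of lengths [41, 41, 1].
3 cycles on 83: each ℓ→(−1)^(ℓ−1), product (−1)^80 = +1.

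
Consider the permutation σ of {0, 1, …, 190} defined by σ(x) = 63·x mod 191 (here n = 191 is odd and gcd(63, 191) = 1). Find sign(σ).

-1

Orbit of 78 under x↦63x: [78, 139, 162, 83, 72, 143, 32]… (length divides ord_191(63)).
Decompose π into cycles: lengths [190, 1] (2 cycles, including the fixed point 0).
Σ(ℓ_i−1) = 191−2 = 189; sign = (−1)^189 = -1.
Via Zolotarev, sign(π_{63}) = (63|191) = -1.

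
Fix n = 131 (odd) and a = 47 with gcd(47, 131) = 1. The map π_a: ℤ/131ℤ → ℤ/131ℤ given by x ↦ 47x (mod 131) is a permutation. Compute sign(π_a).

-1

Orbit of 99 under x↦47x: [99, 68, 52, 86, 112, 24, 80]… (length divides ord_131(47)).
The orbit structure of x ↦ 47x mod 131: 6 orbits of sizes [26, 26, 26, 26, 26, 1].
Σ(ℓ_i−1) = 131−6 = 125; sign = (−1)^125 = -1.
The Jacobi symbol (47|131) = -1 (Zolotarev) agrees.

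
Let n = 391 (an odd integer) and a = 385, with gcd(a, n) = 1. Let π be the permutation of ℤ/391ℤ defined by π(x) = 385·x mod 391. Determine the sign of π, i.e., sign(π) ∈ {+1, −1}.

Trace 123: π^k(123) = [123, 44, 127, 20, 271, 329, 372] for k=0..6.
Decompose π into cycles: lengths [176, 176, 22, 16, 1] (5 cycles, including the fixed point 0).
With 5 cycles on 391 points, sign = (−1)^{391−5} = +1.
Via Zolotarev, sign(π_{385}) = (385|391) = +1.

+1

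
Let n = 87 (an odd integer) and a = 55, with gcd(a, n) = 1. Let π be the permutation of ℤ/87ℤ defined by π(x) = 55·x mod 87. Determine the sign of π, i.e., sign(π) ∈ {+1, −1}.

-1

Trace 73: π^k(73) = [73, 13, 19, 1, 55, 67, 31] for k=0..6.
Cycle type of π: 28×3 + 1×3; total 6 cycles.
n − c = 87 − 6 = 81; sign = (−1)^81 = -1.
Zolotarev: (55|87) = -1, matching the cycle-count sign.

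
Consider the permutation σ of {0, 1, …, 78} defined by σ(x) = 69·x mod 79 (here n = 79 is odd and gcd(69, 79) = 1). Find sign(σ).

Orbit of 41 under x↦69x: [41, 64, 71, 1, 69, 21, 27]… (length divides ord_79(69)).
Decompose π into cycles: lengths [26, 26, 26, 1] (4 cycles, including the fixed point 0).
n − c = 79 − 4 = 75; sign = (−1)^75 = -1.

-1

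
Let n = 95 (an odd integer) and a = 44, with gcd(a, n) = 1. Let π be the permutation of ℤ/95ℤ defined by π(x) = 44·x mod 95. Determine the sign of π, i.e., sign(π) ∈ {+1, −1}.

+1

Orbit of 39 under x↦44x: [39, 6, 74, 26, 4, 81, 49]… (length divides ord_95(44)).
9 cycles of lengths [18, 18, 18, 18, 9, 9, 2, 2, 1].
9 cycles on 95: each ℓ→(−1)^(ℓ−1), product (−1)^86 = +1.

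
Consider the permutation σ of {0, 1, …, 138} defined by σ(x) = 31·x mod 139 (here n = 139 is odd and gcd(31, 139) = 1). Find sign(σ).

+1

Trace 106: π^k(106) = [106, 89, 118, 44, 113, 28, 34] for k=0..6.
The orbit structure of x ↦ 31x mod 139: 3 orbits of sizes [69, 69, 1].
3 cycles on 139: each ℓ→(−1)^(ℓ−1), product (−1)^136 = +1.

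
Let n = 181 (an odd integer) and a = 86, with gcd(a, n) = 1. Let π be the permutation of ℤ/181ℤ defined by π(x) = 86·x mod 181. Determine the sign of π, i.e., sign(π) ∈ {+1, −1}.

-1

Trace 117: π^k(117) = [117, 107, 152, 40, 1, 86, 156] for k=0..6.
4 cycles of lengths [60, 60, 60, 1].
Σ(ℓ_i−1) = 181−4 = 177; sign = (−1)^177 = -1.
Zolotarev: (86|181) = -1, matching the cycle-count sign.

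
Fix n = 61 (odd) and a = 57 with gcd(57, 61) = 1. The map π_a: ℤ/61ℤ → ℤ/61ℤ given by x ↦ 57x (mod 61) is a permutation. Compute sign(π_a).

Trace 20: π^k(20) = [20, 42, 15, 1, 57, 16, 58] for k=0..6.
π_57 has 5 disjoint cycles with lengths [15, 15, 15, 15, 1] on {0,…,60}.
With 5 cycles on 61 points, sign = (−1)^{61−5} = +1.
Zolotarev: (57|61) = +1, matching the cycle-count sign.

+1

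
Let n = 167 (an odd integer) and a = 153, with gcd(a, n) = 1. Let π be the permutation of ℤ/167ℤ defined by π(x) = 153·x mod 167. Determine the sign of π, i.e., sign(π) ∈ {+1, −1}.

Start at x=65: 65 → 92 → 48 → 163 → 56 → 51 → 121 → … (one orbit).
Cycle lengths of π_153 on ℤ/167ℤ: [166, 1]; 2 cycles in total.
sign(π) = (−1)^{n − #cycles} = (−1)^{167−2} = (−1)^165 = -1.
The Jacobi symbol (153|167) = -1 (Zolotarev) agrees.

-1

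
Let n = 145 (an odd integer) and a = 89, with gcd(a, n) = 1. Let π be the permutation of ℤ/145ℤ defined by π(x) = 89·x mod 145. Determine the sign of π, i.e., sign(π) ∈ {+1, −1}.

Trace 81: π^k(81) = [81, 104, 121, 39, 136, 69, 51] for k=0..6.
Cycle type of π: 28×5 + 2×2 + 1; total 8 cycles.
With 8 cycles on 145 points, sign = (−1)^{145−8} = -1.
The Jacobi symbol (89|145) = -1 (Zolotarev) agrees.

-1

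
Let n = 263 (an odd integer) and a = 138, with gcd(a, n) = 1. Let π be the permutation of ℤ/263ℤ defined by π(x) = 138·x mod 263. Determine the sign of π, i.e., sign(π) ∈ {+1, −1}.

+1

Orbit of 100 under x↦138x: [100, 124, 17, 242, 258, 99, 249]… (length divides ord_263(138)).
The orbit structure of x ↦ 138x mod 263: 3 orbits of sizes [131, 131, 1].
n − c = 263 − 3 = 260; sign = (−1)^260 = +1.
Check: (138/263) = +1 by Zolotarev.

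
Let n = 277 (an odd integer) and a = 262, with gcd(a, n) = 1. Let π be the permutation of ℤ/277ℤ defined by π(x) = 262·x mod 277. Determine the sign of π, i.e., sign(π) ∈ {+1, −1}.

-1

Orbit of 60 under x↦262x: [60, 208, 204, 264, 195, 122, 109]… (length divides ord_277(262)).
π_262 has 4 disjoint cycles with lengths [92, 92, 92, 1] on {0,…,276}.
277 − 4 = 273 transpositions; sign(π) = (−1)^273 = -1.
Zolotarev: (262|277) = -1, matching the cycle-count sign.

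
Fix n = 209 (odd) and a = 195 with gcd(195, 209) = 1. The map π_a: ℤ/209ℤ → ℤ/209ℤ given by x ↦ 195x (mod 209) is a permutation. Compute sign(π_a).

-1

Trace 195: π^k(195) = [195, 196, 182, 169, 142, 102, 35] for k=0..6.
π_195 has 6 disjoint cycles with lengths [90, 90, 10, 9, 9, 1] on {0,…,208}.
n − c = 209 − 6 = 203; sign = (−1)^203 = -1.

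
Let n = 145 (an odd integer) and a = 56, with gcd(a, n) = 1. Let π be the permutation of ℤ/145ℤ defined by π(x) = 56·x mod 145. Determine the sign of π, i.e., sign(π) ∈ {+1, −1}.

Start at x=101: 101 → 1 → 56 → 91 → 21 → 16 → 26 → … (one orbit).
Decompose π into cycles: lengths [28, 28, 28, 28, 28, 1, 1, 1, 1, 1] (10 cycles, including the fixed point 0).
With 10 cycles on 145 points, sign = (−1)^{145−10} = -1.
Zolotarev: (56|145) = -1, matching the cycle-count sign.

-1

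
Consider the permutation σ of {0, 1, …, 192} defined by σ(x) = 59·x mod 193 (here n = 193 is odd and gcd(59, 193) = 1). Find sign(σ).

Orbit of 85 under x↦59x: [85, 190, 16, 172, 112, 46, 12]… (length divides ord_193(59)).
π_59 has 5 disjoint cycles with lengths [48, 48, 48, 48, 1] on {0,…,192}.
n − c = 193 − 5 = 188; sign = (−1)^188 = +1.
Zolotarev: (59|193) = +1, matching the cycle-count sign.

+1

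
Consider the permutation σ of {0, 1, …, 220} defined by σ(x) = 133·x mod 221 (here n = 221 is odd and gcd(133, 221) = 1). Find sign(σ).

Trace 3: π^k(3) = [3, 178, 27, 55, 22, 53, 198] for k=0..6.
Cycle type of π: 48×4 + 16 + 3×4 + 1; total 10 cycles.
10 cycles on 221: each ℓ→(−1)^(ℓ−1), product (−1)^211 = -1.
The Jacobi symbol (133|221) = -1 (Zolotarev) agrees.

-1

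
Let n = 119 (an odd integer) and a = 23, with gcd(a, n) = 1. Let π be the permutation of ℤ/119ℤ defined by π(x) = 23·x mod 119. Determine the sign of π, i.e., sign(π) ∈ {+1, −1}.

Trace 36: π^k(36) = [36, 114, 4, 92, 93, 116, 50] for k=0..6.
6 cycles of lengths [48, 48, 16, 3, 3, 1].
sign(π) = (−1)^{n − #cycles} = (−1)^{119−6} = (−1)^113 = -1.
Via Zolotarev, sign(π_{23}) = (23|119) = -1.

-1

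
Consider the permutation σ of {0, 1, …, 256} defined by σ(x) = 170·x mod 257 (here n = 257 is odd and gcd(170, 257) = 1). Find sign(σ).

Start at x=202: 202 → 159 → 45 → 197 → 80 → 236 → 28 → … (one orbit).
The orbit structure of x ↦ 170x mod 257: 2 orbits of sizes [256, 1].
Σ(ℓ_i−1) = 257−2 = 255; sign = (−1)^255 = -1.

-1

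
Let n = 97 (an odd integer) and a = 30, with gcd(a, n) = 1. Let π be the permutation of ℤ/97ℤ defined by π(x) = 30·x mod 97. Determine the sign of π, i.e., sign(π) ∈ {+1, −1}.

Start at x=22: 22 → 78 → 12 → 69 → 33 → 20 → 18 → … (one orbit).
The orbit structure of x ↦ 30x mod 97: 4 orbits of sizes [32, 32, 32, 1].
Σ(ℓ_i−1) = 97−4 = 93; sign = (−1)^93 = -1.

-1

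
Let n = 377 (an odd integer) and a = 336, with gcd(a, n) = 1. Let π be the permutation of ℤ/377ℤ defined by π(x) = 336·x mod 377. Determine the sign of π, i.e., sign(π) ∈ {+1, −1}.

+1

Orbit of 204 under x↦336x: [204, 307, 231, 331, 1, 336, 173]… (length divides ord_377(336)).
37 cycles of lengths [12, 12, 12, 12, 12, 12, 12, 12, 12, 12, 12, 12, 12, 12, 12, 12, 12, 12, 12, 12, 12, 12, 12, 12, 12, 12, 12, 12, 12, 4, 4, 4, 4, 4, 4, 4, 1].
37 cycles on 377: each ℓ→(−1)^(ℓ−1), product (−1)^340 = +1.
The Jacobi symbol (336|377) = +1 (Zolotarev) agrees.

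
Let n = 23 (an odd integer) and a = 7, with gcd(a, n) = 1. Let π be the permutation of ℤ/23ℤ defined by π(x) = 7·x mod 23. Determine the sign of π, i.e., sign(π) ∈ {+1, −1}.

-1

Trace 1: π^k(1) = [1, 7, 3, 21, 9, 17, 4] for k=0..6.
π_7 has 2 disjoint cycles with lengths [22, 1] on {0,…,22}.
With 2 cycles on 23 points, sign = (−1)^{23−2} = -1.
Check: (7/23) = -1 by Zolotarev.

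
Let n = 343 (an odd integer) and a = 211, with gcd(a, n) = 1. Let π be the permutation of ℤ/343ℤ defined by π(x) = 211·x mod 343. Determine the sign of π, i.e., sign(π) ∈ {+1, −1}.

Orbit of 295 under x↦211x: [295, 162, 225, 141, 253, 218, 36]… (length divides ord_343(211)).
Decompose π into cycles: lengths [49, 49, 49, 49, 49, 49, 7, 7, 7, 7, 7, 7, 1, 1, 1, 1, 1, 1, 1] (19 cycles, including the fixed point 0).
19 cycles on 343: each ℓ→(−1)^(ℓ−1), product (−1)^324 = +1.

+1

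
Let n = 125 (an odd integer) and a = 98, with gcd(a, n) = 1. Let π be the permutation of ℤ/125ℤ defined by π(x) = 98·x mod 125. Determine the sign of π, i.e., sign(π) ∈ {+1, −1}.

Start at x=9: 9 → 7 → 61 → 103 → 94 → 87 → 26 → … (one orbit).
π_98 has 4 disjoint cycles with lengths [100, 20, 4, 1] on {0,…,124}.
With 4 cycles on 125 points, sign = (−1)^{125−4} = -1.
Check: (98/125) = -1 by Zolotarev.

-1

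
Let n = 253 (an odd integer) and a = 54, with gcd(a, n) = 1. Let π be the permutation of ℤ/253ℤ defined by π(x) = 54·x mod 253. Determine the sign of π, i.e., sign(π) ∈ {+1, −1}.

-1

Orbit of 188 under x↦54x: [188, 32, 210, 208, 100, 87, 144]… (length divides ord_253(54)).
Cycle lengths of π_54 on ℤ/253ℤ: [22, 22, 22, 22, 22, 22, 22, 22, 22, 22, 11, 11, 2, 2, 2, 2, 2, 1]; 18 cycles in total.
n − c = 253 − 18 = 235; sign = (−1)^235 = -1.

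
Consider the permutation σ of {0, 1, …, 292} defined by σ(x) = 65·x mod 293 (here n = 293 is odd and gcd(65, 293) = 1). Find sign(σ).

+1

Start at x=126: 126 → 279 → 262 → 36 → 289 → 33 → 94 → … (one orbit).
Cycle type of π: 73×4 + 1; total 5 cycles.
Σ(ℓ_i−1) = 293−5 = 288; sign = (−1)^288 = +1.
(65|293)_J = +1 (Zolotarev's lemma cross-check).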